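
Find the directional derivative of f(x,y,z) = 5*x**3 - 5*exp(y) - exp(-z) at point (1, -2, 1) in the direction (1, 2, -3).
sqrt(14)*(-10 - 3*E + 15*exp(2))*exp(-2)/14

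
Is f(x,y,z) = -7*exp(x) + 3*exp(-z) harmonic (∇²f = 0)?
No, ∇²f = -7*exp(x) + 3*exp(-z)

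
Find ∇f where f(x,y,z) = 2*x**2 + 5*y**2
(4*x, 10*y, 0)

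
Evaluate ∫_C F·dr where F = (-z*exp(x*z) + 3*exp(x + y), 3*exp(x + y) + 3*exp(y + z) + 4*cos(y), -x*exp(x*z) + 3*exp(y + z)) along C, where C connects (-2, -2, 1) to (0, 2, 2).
-3*exp(-1) - 1 - 3*exp(-4) + exp(-2) + 8*sin(2) + 3*exp(2) + 3*exp(4)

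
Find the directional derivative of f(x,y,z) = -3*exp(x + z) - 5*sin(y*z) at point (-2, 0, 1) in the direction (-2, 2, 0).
sqrt(2)*(3 - 5*E)*exp(-1)/2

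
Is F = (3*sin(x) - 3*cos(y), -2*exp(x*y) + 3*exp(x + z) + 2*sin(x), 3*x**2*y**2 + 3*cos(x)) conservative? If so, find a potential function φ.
No, ∇×F = (6*x**2*y - 3*exp(x + z), -6*x*y**2 + 3*sin(x), -2*y*exp(x*y) + 3*exp(x + z) - 3*sin(y) + 2*cos(x)) ≠ 0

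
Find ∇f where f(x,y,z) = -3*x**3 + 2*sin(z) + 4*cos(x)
(-9*x**2 - 4*sin(x), 0, 2*cos(z))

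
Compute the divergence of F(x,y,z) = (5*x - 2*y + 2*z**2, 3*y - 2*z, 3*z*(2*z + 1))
12*z + 11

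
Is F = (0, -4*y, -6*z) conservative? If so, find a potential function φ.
Yes, F is conservative. φ = -2*y**2 - 3*z**2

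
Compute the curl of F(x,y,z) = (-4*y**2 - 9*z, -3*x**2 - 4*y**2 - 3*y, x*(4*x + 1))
(0, -8*x - 10, -6*x + 8*y)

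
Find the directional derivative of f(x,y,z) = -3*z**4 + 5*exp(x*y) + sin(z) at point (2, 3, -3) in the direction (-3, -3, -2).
-sqrt(22)*(2*cos(3) + 648 + 75*exp(6))/22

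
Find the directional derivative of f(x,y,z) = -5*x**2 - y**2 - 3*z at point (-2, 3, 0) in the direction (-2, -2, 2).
-17*sqrt(3)/3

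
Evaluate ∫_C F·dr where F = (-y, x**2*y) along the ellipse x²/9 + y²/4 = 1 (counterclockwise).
6*pi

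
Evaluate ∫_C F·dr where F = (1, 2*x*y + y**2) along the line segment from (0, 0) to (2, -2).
14/3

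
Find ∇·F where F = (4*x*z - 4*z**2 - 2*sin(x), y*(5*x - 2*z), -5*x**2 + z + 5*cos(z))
5*x + 2*z - 5*sin(z) - 2*cos(x) + 1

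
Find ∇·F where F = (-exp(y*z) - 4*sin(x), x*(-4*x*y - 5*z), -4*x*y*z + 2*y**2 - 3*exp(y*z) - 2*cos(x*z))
-4*x**2 - 4*x*y + 2*x*sin(x*z) - 3*y*exp(y*z) - 4*cos(x)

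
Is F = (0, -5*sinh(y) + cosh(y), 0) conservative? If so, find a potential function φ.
Yes, F is conservative. φ = sinh(y) - 5*cosh(y)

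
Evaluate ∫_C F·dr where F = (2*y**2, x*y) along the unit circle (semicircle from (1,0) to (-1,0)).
-2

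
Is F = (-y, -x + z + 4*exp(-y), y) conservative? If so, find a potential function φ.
Yes, F is conservative. φ = -x*y + y*z - 4*exp(-y)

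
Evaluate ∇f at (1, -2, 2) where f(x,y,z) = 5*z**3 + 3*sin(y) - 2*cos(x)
(2*sin(1), 3*cos(2), 60)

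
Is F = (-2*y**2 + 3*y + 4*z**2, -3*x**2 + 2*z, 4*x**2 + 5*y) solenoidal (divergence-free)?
Yes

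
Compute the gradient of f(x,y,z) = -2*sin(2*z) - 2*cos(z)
(0, 0, 2*sin(z) - 4*cos(2*z))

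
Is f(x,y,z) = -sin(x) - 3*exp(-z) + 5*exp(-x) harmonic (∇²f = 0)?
No, ∇²f = sin(x) - 3*exp(-z) + 5*exp(-x)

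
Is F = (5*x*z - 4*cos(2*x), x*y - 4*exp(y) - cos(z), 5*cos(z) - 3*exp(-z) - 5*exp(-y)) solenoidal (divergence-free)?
No, ∇·F = x + 5*z - 4*exp(y) + 8*sin(2*x) - 5*sin(z) + 3*exp(-z)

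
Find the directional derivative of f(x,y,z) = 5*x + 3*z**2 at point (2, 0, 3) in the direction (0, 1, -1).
-9*sqrt(2)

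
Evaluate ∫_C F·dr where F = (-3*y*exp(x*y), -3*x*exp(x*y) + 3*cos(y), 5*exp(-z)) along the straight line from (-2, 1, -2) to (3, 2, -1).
-3*exp(6) - 5*E - 3*sin(1) + 3*exp(-2) + 3*sin(2) + 5*exp(2)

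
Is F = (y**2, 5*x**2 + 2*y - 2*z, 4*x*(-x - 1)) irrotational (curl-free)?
No, ∇×F = (2, 8*x + 4, 10*x - 2*y)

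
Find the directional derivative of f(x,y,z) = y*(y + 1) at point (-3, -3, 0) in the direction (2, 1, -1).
-5*sqrt(6)/6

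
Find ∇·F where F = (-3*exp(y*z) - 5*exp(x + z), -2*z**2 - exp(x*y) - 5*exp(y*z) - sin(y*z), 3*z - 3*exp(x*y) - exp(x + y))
-x*exp(x*y) - 5*z*exp(y*z) - z*cos(y*z) - 5*exp(x + z) + 3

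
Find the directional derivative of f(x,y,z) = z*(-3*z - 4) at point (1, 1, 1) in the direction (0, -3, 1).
-sqrt(10)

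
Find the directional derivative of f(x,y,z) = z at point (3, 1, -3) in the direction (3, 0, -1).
-sqrt(10)/10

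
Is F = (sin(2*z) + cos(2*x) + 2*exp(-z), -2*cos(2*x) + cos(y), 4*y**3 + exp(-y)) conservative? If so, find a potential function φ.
No, ∇×F = (12*y**2 - exp(-y), 2*cos(2*z) - 2*exp(-z), 4*sin(2*x)) ≠ 0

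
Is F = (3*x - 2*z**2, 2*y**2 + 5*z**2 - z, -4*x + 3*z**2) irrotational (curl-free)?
No, ∇×F = (1 - 10*z, 4 - 4*z, 0)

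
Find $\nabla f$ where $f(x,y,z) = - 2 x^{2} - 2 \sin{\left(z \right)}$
(-4*x, 0, -2*cos(z))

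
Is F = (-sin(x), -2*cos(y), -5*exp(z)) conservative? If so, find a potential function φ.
Yes, F is conservative. φ = -5*exp(z) - 2*sin(y) + cos(x)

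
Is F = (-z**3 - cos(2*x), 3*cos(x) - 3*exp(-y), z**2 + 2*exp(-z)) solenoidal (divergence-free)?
No, ∇·F = 2*z + 2*sin(2*x) - 2*exp(-z) + 3*exp(-y)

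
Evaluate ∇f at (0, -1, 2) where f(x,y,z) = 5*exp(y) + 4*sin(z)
(0, 5*exp(-1), 4*cos(2))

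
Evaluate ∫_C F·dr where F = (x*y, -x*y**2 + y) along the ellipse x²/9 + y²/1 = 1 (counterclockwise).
-3*pi/4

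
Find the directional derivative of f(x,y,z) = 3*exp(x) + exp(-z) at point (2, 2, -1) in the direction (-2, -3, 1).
sqrt(14)*E*(-6*E - 1)/14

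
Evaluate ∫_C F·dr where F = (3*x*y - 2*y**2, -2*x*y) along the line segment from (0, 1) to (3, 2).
7/2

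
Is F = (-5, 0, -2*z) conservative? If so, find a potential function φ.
Yes, F is conservative. φ = -5*x - z**2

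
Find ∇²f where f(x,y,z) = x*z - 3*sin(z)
3*sin(z)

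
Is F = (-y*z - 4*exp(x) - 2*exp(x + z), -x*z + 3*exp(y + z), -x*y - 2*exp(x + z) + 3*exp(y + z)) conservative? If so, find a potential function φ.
Yes, F is conservative. φ = -x*y*z - 4*exp(x) - 2*exp(x + z) + 3*exp(y + z)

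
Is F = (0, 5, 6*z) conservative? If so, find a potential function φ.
Yes, F is conservative. φ = 5*y + 3*z**2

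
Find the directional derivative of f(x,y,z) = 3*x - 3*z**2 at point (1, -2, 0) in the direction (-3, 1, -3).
-9*sqrt(19)/19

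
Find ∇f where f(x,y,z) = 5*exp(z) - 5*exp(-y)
(0, 5*exp(-y), 5*exp(z))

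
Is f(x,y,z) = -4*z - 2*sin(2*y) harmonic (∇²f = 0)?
No, ∇²f = 8*sin(2*y)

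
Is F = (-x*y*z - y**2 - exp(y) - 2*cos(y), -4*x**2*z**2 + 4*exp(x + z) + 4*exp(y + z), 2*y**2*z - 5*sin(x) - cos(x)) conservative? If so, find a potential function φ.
No, ∇×F = (8*x**2*z + 4*y*z - 4*exp(x + z) - 4*exp(y + z), -x*y - sin(x) + 5*cos(x), -8*x*z**2 + x*z + 2*y + exp(y) + 4*exp(x + z) - 2*sin(y)) ≠ 0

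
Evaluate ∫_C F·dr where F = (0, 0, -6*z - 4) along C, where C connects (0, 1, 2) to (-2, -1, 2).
0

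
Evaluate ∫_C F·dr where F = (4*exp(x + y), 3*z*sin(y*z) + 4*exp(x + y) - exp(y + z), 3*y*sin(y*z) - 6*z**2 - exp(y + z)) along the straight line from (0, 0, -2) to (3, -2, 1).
-19 - exp(-1) + exp(-2) - 3*cos(2) + 4*E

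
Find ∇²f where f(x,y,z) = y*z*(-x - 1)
0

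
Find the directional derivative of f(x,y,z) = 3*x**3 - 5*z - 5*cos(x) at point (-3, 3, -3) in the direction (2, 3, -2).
2*sqrt(17)*(86 - 5*sin(3))/17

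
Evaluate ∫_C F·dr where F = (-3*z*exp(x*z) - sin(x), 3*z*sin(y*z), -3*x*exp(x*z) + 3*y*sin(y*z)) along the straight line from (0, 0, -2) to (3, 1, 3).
-3*exp(9) - 2*cos(3) + 5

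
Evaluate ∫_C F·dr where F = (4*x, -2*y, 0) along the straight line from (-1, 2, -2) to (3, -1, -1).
19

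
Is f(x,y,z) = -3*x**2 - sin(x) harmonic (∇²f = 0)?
No, ∇²f = sin(x) - 6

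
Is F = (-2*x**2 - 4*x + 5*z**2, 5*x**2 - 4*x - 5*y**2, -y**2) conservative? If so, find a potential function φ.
No, ∇×F = (-2*y, 10*z, 10*x - 4) ≠ 0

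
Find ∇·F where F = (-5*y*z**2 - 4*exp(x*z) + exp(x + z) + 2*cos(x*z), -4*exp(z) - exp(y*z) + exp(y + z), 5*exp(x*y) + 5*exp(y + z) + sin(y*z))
y*cos(y*z) - 4*z*exp(x*z) - z*exp(y*z) - 2*z*sin(x*z) + exp(x + z) + 6*exp(y + z)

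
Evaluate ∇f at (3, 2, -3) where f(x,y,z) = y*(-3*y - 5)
(0, -17, 0)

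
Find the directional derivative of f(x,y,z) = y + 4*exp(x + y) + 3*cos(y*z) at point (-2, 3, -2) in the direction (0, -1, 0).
-4*E + 6*sin(6) - 1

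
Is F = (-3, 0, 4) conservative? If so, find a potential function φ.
Yes, F is conservative. φ = -3*x + 4*z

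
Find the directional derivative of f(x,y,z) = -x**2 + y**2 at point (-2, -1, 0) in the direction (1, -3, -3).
10*sqrt(19)/19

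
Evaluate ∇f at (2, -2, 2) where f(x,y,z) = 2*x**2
(8, 0, 0)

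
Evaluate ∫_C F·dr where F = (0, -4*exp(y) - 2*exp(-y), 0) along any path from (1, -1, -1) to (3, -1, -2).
0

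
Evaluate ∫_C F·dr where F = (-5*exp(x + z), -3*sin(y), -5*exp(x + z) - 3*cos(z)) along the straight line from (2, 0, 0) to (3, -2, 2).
-5*exp(5) + 3*sqrt(2)*cos(pi/4 + 2) - 3 + 5*exp(2)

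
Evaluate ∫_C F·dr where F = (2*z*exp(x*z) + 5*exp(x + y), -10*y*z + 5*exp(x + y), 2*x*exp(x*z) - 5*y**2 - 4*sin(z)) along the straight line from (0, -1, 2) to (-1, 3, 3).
-127 + 4*cos(3) - 5*exp(-1) + 2*exp(-3) - 4*cos(2) + 5*exp(2)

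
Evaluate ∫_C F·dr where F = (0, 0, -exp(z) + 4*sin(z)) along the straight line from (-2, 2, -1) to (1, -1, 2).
-exp(2) + exp(-1) - 4*cos(2) + 4*cos(1)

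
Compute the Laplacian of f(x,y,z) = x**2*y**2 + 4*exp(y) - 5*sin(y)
2*x**2 + 2*y**2 + 4*exp(y) + 5*sin(y)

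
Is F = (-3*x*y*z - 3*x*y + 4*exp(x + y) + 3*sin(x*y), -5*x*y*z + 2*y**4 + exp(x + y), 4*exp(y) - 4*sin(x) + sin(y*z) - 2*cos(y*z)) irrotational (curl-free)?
No, ∇×F = (5*x*y + 2*z*sin(y*z) + z*cos(y*z) + 4*exp(y), -3*x*y + 4*cos(x), 3*x*z - 3*x*cos(x*y) + 3*x - 5*y*z - 3*exp(x + y))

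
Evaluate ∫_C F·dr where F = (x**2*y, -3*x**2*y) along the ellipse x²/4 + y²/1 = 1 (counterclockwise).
-2*pi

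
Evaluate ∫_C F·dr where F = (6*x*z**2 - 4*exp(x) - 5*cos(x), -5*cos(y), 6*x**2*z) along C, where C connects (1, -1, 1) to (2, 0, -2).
-4*exp(2) - 5*sin(2) + 4*E + 45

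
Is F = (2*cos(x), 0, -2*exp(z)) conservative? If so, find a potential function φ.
Yes, F is conservative. φ = -2*exp(z) + 2*sin(x)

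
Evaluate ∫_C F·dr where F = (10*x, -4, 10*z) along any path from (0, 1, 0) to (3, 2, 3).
86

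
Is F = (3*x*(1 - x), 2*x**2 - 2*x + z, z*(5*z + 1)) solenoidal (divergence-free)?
No, ∇·F = -6*x + 10*z + 4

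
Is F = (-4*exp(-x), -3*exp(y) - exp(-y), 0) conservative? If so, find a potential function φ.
Yes, F is conservative. φ = -3*exp(y) + exp(-y) + 4*exp(-x)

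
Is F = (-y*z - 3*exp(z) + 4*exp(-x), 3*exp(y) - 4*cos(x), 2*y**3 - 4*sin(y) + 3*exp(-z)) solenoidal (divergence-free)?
No, ∇·F = 3*exp(y) - 3*exp(-z) - 4*exp(-x)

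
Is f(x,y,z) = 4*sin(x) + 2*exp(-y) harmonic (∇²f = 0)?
No, ∇²f = -4*sin(x) + 2*exp(-y)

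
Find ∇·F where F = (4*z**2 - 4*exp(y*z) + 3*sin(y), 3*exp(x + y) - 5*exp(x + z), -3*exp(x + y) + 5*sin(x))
3*exp(x + y)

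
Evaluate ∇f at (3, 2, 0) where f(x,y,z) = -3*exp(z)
(0, 0, -3)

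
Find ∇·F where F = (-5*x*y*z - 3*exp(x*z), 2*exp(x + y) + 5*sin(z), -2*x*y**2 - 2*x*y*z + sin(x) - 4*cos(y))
-2*x*y - 5*y*z - 3*z*exp(x*z) + 2*exp(x + y)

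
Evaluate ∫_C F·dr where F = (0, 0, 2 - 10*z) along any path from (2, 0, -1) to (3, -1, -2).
-17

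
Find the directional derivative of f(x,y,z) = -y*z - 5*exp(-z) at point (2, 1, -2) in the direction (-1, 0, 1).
sqrt(2)*(-1 + 5*exp(2))/2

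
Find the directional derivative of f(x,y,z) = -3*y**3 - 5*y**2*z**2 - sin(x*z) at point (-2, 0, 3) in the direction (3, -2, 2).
-5*sqrt(17)*cos(6)/17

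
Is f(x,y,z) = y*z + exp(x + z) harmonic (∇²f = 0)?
No, ∇²f = 2*exp(x + z)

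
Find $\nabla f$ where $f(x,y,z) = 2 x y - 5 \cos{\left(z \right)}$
(2*y, 2*x, 5*sin(z))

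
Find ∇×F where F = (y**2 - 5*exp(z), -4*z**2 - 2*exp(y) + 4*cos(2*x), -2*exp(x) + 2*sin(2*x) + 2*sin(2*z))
(8*z, 2*exp(x) - 5*exp(z) - 4*cos(2*x), -2*y - 8*sin(2*x))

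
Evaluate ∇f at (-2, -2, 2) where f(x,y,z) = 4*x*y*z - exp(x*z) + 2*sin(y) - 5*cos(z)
(-16 - 2*exp(-4), -16 + 2*cos(2), 2*exp(-4) + 5*sin(2) + 16)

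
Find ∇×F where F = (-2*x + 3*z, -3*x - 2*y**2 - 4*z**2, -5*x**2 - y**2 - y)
(-2*y + 8*z - 1, 10*x + 3, -3)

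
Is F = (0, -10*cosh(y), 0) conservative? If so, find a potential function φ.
Yes, F is conservative. φ = -10*sinh(y)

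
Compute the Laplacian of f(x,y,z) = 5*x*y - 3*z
0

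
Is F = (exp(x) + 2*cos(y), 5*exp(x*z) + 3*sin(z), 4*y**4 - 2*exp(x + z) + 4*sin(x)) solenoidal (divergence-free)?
No, ∇·F = exp(x) - 2*exp(x + z)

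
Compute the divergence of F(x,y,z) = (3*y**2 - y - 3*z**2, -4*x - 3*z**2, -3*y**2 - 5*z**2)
-10*z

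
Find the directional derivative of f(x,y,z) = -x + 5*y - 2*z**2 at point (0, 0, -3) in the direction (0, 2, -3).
-2*sqrt(13)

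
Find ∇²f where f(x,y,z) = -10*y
0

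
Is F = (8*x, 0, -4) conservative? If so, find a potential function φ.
Yes, F is conservative. φ = 4*x**2 - 4*z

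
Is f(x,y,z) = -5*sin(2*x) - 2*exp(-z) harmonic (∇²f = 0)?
No, ∇²f = 20*sin(2*x) - 2*exp(-z)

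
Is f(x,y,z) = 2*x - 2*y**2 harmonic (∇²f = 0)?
No, ∇²f = -4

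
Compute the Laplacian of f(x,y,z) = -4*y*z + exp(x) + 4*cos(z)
exp(x) - 4*cos(z)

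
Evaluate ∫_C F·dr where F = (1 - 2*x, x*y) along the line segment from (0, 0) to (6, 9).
132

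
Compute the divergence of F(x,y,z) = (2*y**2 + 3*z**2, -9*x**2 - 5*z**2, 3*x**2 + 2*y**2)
0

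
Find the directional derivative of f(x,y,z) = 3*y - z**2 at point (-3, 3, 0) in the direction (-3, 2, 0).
6*sqrt(13)/13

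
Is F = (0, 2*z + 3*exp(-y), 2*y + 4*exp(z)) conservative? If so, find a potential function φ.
Yes, F is conservative. φ = 2*y*z + 4*exp(z) - 3*exp(-y)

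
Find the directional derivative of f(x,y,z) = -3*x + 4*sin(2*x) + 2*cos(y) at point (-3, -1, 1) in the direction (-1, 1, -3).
sqrt(11)*(-8*cos(6) + 2*sin(1) + 3)/11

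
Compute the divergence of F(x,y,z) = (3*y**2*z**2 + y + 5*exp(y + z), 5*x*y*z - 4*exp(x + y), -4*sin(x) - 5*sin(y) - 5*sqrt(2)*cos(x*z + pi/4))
5*x*z + 5*sqrt(2)*x*sin(x*z + pi/4) - 4*exp(x + y)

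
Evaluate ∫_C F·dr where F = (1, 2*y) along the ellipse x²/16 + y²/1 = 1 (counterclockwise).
0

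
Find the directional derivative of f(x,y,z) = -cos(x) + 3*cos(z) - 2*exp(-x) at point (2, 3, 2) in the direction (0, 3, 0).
0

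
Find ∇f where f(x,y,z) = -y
(0, -1, 0)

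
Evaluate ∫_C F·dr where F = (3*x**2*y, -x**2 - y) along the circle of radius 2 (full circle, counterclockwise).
-12*pi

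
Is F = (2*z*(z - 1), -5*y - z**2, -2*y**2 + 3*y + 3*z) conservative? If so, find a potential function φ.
No, ∇×F = (-4*y + 2*z + 3, 4*z - 2, 0) ≠ 0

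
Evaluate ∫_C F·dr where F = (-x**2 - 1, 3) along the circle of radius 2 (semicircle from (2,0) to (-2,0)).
28/3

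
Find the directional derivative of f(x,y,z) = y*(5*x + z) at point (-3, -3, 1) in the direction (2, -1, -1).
-13*sqrt(6)/6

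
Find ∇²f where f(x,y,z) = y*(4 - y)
-2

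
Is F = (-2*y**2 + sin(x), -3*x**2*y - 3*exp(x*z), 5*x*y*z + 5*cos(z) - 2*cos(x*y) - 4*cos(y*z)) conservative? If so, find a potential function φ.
No, ∇×F = (5*x*z + 3*x*exp(x*z) + 2*x*sin(x*y) + 4*z*sin(y*z), -y*(5*z + 2*sin(x*y)), -6*x*y + 4*y - 3*z*exp(x*z)) ≠ 0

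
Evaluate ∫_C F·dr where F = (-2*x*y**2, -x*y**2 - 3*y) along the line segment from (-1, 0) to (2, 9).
-2511/4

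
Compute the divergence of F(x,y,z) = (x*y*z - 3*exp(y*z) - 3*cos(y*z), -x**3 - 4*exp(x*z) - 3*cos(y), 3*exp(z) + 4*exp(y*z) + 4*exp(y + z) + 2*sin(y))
y*z + 4*y*exp(y*z) + 3*exp(z) + 4*exp(y + z) + 3*sin(y)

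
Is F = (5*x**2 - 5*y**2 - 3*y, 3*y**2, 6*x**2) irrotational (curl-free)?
No, ∇×F = (0, -12*x, 10*y + 3)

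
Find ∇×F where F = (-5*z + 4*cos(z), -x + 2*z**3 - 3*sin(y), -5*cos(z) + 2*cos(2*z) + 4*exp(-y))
(-6*z**2 - 4*exp(-y), -4*sin(z) - 5, -1)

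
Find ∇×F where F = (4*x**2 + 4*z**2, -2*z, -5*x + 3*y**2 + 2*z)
(6*y + 2, 8*z + 5, 0)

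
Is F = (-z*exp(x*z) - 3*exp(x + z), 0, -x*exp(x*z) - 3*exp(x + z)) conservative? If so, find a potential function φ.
Yes, F is conservative. φ = -exp(x*z) - 3*exp(x + z)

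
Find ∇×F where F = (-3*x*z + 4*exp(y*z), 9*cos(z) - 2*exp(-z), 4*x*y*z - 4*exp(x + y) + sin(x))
(4*x*z - 4*exp(x + y) + 9*sin(z) - 2*exp(-z), -3*x - 4*y*z + 4*y*exp(y*z) + 4*exp(x + y) - cos(x), -4*z*exp(y*z))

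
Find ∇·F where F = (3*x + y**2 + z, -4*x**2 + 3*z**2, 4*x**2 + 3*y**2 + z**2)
2*z + 3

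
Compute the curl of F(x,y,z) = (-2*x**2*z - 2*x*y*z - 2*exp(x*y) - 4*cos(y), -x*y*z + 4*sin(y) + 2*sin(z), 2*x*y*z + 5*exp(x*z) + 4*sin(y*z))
(x*y + 2*x*z + 4*z*cos(y*z) - 2*cos(z), -2*x**2 - 2*x*y - 2*y*z - 5*z*exp(x*z), 2*x*z + 2*x*exp(x*y) - y*z - 4*sin(y))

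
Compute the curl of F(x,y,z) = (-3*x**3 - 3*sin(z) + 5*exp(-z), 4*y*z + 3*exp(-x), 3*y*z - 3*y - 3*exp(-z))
(-4*y + 3*z - 3, -3*cos(z) - 5*exp(-z), -3*exp(-x))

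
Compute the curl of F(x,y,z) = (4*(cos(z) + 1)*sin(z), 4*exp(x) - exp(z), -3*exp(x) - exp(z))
(exp(z), 3*exp(x) + 4*cos(z) + 4*cos(2*z), 4*exp(x))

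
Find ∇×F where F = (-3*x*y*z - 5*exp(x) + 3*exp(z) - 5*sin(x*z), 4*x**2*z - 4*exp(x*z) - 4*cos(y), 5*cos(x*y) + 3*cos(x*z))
(x*(-4*x + 4*exp(x*z) - 5*sin(x*y)), -3*x*y - 5*x*cos(x*z) + 5*y*sin(x*y) + 3*z*sin(x*z) + 3*exp(z), z*(11*x - 4*exp(x*z)))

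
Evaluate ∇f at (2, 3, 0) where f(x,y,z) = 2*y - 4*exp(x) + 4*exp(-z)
(-4*exp(2), 2, -4)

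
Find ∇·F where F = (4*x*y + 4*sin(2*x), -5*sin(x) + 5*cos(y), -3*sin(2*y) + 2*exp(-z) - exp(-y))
4*y - 5*sin(y) + 8*cos(2*x) - 2*exp(-z)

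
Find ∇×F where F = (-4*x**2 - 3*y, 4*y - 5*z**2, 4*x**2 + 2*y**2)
(4*y + 10*z, -8*x, 3)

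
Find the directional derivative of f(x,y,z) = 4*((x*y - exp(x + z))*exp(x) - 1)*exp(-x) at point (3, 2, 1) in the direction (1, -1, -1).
4*sqrt(3)*(1 - exp(3))*exp(-3)/3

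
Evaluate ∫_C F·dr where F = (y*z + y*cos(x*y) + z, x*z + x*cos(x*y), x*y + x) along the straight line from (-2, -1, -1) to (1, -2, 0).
-2*sin(2)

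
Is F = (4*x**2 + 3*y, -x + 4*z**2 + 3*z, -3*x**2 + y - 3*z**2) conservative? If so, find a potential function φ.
No, ∇×F = (-8*z - 2, 6*x, -4) ≠ 0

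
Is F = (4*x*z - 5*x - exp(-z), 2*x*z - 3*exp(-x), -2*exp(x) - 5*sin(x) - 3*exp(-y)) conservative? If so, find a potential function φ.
No, ∇×F = (-2*x + 3*exp(-y), 4*x + 2*exp(x) + 5*cos(x) + exp(-z), 2*z + 3*exp(-x)) ≠ 0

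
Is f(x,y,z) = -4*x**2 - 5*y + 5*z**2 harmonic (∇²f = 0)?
No, ∇²f = 2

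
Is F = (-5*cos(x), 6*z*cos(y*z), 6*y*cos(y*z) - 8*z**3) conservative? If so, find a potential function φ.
Yes, F is conservative. φ = -2*z**4 - 5*sin(x) + 6*sin(y*z)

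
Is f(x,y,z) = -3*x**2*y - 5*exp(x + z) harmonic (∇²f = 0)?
No, ∇²f = -6*y - 10*exp(x + z)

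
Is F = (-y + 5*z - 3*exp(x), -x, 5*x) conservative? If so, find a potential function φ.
Yes, F is conservative. φ = -x*y + 5*x*z - 3*exp(x)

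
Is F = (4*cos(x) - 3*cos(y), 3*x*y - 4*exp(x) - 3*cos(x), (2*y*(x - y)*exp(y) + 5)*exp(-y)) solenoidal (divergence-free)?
No, ∇·F = 3*x - 4*sin(x)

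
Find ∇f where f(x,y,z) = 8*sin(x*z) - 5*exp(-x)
(8*z*cos(x*z) + 5*exp(-x), 0, 8*x*cos(x*z))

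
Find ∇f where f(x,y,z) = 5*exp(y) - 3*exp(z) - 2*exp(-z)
(0, 5*exp(y), -3*exp(z) + 2*exp(-z))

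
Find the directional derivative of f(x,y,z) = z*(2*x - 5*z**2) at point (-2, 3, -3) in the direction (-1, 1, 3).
-411*sqrt(11)/11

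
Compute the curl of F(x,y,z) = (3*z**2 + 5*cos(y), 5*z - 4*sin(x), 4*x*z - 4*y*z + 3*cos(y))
(-4*z - 3*sin(y) - 5, 2*z, 5*sin(y) - 4*cos(x))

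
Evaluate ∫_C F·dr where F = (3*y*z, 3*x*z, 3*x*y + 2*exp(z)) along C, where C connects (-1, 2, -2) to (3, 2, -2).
-48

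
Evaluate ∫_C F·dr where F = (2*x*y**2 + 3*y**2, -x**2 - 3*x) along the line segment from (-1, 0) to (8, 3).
303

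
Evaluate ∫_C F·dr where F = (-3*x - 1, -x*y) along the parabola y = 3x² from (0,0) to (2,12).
-616/5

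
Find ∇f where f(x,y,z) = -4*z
(0, 0, -4)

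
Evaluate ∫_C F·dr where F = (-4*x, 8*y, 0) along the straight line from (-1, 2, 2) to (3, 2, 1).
-16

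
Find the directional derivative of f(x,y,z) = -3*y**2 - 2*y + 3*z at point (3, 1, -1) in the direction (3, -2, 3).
25*sqrt(22)/22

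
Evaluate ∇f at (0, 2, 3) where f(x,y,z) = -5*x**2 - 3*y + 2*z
(0, -3, 2)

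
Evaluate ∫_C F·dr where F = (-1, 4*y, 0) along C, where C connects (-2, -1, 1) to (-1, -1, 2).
-1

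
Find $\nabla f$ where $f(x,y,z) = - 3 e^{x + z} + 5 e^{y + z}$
(-3*exp(x + z), 5*exp(y + z), -3*exp(x + z) + 5*exp(y + z))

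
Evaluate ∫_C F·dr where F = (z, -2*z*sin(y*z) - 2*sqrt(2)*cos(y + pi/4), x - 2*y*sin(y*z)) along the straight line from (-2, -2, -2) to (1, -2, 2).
-2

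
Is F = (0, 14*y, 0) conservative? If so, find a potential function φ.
Yes, F is conservative. φ = 7*y**2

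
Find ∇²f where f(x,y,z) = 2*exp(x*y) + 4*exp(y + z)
2*x**2*exp(x*y) + 2*y**2*exp(x*y) + 8*exp(y + z)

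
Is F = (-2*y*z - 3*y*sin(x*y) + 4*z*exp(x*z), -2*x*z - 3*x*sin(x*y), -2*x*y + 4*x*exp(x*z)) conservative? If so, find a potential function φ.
Yes, F is conservative. φ = -2*x*y*z + 4*exp(x*z) + 3*cos(x*y)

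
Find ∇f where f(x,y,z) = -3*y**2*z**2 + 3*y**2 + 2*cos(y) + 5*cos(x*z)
(-5*z*sin(x*z), -6*y*z**2 + 6*y - 2*sin(y), -5*x*sin(x*z) - 6*y**2*z)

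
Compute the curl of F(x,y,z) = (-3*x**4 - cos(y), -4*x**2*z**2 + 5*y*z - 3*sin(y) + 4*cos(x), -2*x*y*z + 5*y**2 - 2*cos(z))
(8*x**2*z - 2*x*z + 5*y, 2*y*z, -8*x*z**2 - 4*sin(x) - sin(y))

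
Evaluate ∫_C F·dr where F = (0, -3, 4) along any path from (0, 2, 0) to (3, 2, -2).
-8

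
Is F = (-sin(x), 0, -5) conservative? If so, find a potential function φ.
Yes, F is conservative. φ = -5*z + cos(x)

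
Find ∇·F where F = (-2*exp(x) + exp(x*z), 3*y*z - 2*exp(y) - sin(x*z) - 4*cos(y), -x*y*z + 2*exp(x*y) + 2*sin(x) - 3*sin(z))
-x*y + z*exp(x*z) + 3*z - 2*exp(x) - 2*exp(y) + 4*sin(y) - 3*cos(z)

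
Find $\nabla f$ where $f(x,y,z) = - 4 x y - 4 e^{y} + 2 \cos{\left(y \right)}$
(-4*y, -4*x - 4*exp(y) - 2*sin(y), 0)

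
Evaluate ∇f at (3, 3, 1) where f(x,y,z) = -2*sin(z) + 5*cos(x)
(-5*sin(3), 0, -2*cos(1))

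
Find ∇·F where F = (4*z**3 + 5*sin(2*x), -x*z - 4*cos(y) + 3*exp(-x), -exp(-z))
4*sin(y) + 10*cos(2*x) + exp(-z)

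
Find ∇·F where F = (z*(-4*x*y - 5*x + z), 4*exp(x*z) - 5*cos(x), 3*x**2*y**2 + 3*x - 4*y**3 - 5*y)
-z*(4*y + 5)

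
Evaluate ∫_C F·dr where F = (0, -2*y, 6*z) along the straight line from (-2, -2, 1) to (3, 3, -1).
-5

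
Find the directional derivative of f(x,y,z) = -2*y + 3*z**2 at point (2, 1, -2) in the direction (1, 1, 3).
-38*sqrt(11)/11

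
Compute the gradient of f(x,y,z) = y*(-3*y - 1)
(0, -6*y - 1, 0)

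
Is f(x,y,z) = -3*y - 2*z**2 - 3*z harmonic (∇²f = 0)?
No, ∇²f = -4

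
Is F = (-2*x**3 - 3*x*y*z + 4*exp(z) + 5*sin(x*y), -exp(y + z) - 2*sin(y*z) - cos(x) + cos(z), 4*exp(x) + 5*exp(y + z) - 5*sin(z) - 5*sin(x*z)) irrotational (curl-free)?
No, ∇×F = (2*y*cos(y*z) + 6*exp(y + z) + sin(z), -3*x*y + 5*z*cos(x*z) - 4*exp(x) + 4*exp(z), 3*x*z - 5*x*cos(x*y) + sin(x))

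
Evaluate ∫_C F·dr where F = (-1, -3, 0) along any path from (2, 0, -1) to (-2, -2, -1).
10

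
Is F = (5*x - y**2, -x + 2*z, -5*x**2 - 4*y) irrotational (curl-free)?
No, ∇×F = (-6, 10*x, 2*y - 1)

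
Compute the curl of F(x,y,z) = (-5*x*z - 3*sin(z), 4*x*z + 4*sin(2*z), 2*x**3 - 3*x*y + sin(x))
(-7*x - 8*cos(2*z), -6*x**2 - 5*x + 3*y - cos(x) - 3*cos(z), 4*z)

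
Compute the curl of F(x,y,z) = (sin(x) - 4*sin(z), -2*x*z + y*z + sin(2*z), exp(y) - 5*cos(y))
(2*x - y + exp(y) + 5*sin(y) - 2*cos(2*z), -4*cos(z), -2*z)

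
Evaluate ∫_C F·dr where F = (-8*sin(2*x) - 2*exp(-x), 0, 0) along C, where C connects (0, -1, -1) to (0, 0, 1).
0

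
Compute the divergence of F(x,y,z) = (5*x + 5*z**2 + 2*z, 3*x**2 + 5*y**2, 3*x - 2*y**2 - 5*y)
10*y + 5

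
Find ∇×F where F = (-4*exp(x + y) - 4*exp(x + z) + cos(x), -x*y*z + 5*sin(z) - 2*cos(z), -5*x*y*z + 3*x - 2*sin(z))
(x*y - 5*x*z - 2*sin(z) - 5*cos(z), 5*y*z - 4*exp(x + z) - 3, -y*z + 4*exp(x + y))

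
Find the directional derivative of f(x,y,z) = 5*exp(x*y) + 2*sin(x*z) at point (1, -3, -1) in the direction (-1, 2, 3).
sqrt(14)*(25 + 8*exp(3)*cos(1))*exp(-3)/14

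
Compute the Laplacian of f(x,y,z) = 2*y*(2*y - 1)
8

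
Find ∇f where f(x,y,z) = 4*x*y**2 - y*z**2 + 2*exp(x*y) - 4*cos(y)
(2*y*(2*y + exp(x*y)), 8*x*y + 2*x*exp(x*y) - z**2 + 4*sin(y), -2*y*z)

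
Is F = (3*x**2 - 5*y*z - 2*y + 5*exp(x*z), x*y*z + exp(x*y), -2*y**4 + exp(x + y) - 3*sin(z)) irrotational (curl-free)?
No, ∇×F = (-x*y - 8*y**3 + exp(x + y), 5*x*exp(x*z) - 5*y - exp(x + y), y*z + y*exp(x*y) + 5*z + 2)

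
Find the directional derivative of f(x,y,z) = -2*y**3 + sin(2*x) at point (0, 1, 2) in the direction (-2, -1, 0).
2*sqrt(5)/5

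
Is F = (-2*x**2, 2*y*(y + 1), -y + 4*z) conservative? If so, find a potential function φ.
No, ∇×F = (-1, 0, 0) ≠ 0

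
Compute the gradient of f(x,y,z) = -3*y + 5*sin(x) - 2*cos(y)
(5*cos(x), 2*sin(y) - 3, 0)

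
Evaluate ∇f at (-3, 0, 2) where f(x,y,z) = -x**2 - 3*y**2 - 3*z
(6, 0, -3)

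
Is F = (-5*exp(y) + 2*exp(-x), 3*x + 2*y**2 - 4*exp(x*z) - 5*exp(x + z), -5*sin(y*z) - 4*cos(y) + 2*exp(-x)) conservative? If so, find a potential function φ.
No, ∇×F = (4*x*exp(x*z) - 5*z*cos(y*z) + 5*exp(x + z) + 4*sin(y), 2*exp(-x), -4*z*exp(x*z) + 5*exp(y) - 5*exp(x + z) + 3) ≠ 0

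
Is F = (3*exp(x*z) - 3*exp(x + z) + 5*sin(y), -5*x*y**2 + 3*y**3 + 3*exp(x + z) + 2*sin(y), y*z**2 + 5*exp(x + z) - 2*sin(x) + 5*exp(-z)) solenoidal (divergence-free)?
No, ∇·F = -10*x*y + 9*y**2 + 2*y*z + 3*z*exp(x*z) + 2*exp(x + z) + 2*cos(y) - 5*exp(-z)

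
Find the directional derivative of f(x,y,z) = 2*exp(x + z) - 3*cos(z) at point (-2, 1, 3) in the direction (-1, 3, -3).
-sqrt(19)*(9*sin(3) + 8*E)/19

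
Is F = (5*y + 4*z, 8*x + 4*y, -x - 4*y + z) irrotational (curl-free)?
No, ∇×F = (-4, 5, 3)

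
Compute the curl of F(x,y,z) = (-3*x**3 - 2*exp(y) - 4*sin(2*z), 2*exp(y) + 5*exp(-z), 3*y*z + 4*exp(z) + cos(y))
(3*z - sin(y) + 5*exp(-z), -8*cos(2*z), 2*exp(y))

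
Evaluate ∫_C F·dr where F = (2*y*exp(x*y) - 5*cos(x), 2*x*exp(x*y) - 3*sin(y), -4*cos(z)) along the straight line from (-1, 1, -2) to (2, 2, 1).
-9*sin(2) - 9*sin(1) - 3*cos(1) + 3*cos(2) - 2*exp(-1) + 2*exp(4)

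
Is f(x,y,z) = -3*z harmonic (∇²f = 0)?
Yes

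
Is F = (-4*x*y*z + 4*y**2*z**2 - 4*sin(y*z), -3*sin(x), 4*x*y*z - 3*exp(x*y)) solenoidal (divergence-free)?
No, ∇·F = 4*y*(x - z)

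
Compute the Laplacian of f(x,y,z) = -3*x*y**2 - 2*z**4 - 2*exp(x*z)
-2*x**2*exp(x*z) - 6*x - 2*z**2*exp(x*z) - 24*z**2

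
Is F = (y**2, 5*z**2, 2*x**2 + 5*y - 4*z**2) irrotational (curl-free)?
No, ∇×F = (5 - 10*z, -4*x, -2*y)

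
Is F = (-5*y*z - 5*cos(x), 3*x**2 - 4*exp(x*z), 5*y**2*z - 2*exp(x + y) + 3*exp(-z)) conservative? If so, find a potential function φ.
No, ∇×F = (4*x*exp(x*z) + 10*y*z - 2*exp(x + y), -5*y + 2*exp(x + y), 6*x - 4*z*exp(x*z) + 5*z) ≠ 0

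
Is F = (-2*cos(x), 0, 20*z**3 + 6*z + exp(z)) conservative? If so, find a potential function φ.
Yes, F is conservative. φ = 5*z**4 + 3*z**2 + exp(z) - 2*sin(x)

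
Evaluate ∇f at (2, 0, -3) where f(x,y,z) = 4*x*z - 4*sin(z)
(-12, 0, 8 - 4*cos(3))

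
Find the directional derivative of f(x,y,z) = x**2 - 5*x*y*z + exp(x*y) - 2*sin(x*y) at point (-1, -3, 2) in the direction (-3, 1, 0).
sqrt(10)*(-37 - 8*cos(3) + 4*exp(3))/5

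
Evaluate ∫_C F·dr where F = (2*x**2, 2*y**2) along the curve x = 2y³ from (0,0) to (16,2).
2736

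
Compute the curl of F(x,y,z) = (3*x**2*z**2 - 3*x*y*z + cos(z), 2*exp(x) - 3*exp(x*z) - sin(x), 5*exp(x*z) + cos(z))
(3*x*exp(x*z), 6*x**2*z - 3*x*y - 5*z*exp(x*z) - sin(z), 3*x*z - 3*z*exp(x*z) + 2*exp(x) - cos(x))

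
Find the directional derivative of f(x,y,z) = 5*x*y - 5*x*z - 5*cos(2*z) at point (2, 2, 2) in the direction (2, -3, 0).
-30*sqrt(13)/13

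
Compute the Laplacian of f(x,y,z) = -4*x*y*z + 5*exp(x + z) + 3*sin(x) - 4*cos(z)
10*exp(x + z) - 3*sin(x) + 4*cos(z)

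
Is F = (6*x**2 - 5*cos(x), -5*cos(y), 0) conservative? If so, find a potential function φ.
Yes, F is conservative. φ = 2*x**3 - 5*sin(x) - 5*sin(y)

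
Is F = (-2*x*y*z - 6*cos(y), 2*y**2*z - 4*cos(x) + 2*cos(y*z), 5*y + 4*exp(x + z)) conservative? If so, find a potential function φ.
No, ∇×F = (-2*y**2 + 2*y*sin(y*z) + 5, -2*x*y - 4*exp(x + z), 2*x*z + 4*sin(x) - 6*sin(y)) ≠ 0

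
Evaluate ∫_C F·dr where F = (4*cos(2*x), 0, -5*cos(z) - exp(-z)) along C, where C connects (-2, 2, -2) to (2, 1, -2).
4*sin(4)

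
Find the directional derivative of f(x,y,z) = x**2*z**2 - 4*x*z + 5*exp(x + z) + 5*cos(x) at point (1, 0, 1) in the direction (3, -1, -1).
sqrt(11)*(-15*sin(1) - 4 + 10*exp(2))/11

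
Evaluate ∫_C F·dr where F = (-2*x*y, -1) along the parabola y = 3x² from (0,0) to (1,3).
-9/2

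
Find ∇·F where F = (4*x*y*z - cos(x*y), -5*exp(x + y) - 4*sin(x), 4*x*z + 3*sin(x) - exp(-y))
4*x + 4*y*z + y*sin(x*y) - 5*exp(x + y)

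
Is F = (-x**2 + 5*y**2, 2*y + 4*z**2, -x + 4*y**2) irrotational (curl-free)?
No, ∇×F = (8*y - 8*z, 1, -10*y)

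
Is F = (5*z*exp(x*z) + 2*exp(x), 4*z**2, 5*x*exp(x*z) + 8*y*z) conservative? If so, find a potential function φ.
Yes, F is conservative. φ = 4*y*z**2 + 2*exp(x) + 5*exp(x*z)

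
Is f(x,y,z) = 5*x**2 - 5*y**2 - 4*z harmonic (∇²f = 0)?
Yes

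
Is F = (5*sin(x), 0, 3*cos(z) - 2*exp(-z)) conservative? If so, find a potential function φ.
Yes, F is conservative. φ = 3*sin(z) - 5*cos(x) + 2*exp(-z)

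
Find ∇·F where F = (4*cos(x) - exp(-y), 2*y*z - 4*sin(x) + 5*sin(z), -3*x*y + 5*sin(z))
2*z - 4*sin(x) + 5*cos(z)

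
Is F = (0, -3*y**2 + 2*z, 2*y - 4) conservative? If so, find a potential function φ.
Yes, F is conservative. φ = -y**3 + 2*y*z - 4*z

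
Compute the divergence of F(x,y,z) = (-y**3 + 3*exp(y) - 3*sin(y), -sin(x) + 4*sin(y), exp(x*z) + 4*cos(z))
x*exp(x*z) - 4*sin(z) + 4*cos(y)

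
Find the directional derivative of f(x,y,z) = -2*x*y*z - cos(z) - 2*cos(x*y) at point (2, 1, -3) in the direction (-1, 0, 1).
sqrt(2)*(-5 - sin(2) - sin(3)/2)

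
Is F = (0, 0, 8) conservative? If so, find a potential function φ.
Yes, F is conservative. φ = 8*z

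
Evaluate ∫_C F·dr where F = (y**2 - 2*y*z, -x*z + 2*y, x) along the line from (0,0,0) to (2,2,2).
2/3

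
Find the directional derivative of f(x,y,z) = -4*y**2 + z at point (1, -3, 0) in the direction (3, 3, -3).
23*sqrt(3)/3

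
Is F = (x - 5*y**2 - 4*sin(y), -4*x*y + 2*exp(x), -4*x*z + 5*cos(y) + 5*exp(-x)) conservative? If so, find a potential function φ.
No, ∇×F = (-5*sin(y), 4*z + 5*exp(-x), 6*y + 2*exp(x) + 4*cos(y)) ≠ 0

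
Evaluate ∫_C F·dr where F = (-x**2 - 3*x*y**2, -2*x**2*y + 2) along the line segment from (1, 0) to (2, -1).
-107/12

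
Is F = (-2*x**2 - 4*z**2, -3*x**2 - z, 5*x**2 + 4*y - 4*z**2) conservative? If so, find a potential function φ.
No, ∇×F = (5, -10*x - 8*z, -6*x) ≠ 0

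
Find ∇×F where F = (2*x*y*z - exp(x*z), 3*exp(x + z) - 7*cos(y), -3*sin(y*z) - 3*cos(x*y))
(3*x*sin(x*y) - 3*z*cos(y*z) - 3*exp(x + z), 2*x*y - x*exp(x*z) - 3*y*sin(x*y), -2*x*z + 3*exp(x + z))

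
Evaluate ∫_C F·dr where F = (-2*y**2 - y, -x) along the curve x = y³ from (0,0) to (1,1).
-11/5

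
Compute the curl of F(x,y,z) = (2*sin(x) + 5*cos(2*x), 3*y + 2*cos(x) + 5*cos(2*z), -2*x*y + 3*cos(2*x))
(-2*x + 10*sin(2*z), 2*y + 6*sin(2*x), -2*sin(x))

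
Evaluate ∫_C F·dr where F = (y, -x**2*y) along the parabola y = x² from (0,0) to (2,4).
-56/3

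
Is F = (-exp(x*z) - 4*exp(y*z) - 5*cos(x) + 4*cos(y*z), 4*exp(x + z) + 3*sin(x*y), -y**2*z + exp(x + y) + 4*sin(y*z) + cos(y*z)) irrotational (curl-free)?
No, ∇×F = (-2*y*z - z*sin(y*z) + 4*z*cos(y*z) + exp(x + y) - 4*exp(x + z), -x*exp(x*z) - 4*y*exp(y*z) - 4*y*sin(y*z) - exp(x + y), 3*y*cos(x*y) + 4*z*exp(y*z) + 4*z*sin(y*z) + 4*exp(x + z))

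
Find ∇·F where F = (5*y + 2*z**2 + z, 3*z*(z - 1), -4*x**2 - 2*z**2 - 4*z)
-4*z - 4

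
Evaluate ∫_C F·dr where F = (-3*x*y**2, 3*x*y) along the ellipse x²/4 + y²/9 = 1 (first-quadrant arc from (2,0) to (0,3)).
45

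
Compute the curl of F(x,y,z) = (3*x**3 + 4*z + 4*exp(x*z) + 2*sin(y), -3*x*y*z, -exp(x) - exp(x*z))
(3*x*y, 4*x*exp(x*z) + z*exp(x*z) + exp(x) + 4, -3*y*z - 2*cos(y))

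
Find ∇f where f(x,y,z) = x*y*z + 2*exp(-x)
(y*z - 2*exp(-x), x*z, x*y)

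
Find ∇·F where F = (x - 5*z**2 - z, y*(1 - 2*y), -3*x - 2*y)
2 - 4*y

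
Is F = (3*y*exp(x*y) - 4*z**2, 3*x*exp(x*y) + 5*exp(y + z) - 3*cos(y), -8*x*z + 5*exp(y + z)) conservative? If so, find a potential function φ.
Yes, F is conservative. φ = -4*x*z**2 + 3*exp(x*y) + 5*exp(y + z) - 3*sin(y)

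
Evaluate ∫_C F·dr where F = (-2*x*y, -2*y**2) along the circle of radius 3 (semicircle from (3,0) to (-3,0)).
0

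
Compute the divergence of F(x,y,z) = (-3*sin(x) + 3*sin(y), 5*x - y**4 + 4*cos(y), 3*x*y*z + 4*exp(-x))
3*x*y - 4*y**3 - 4*sin(y) - 3*cos(x)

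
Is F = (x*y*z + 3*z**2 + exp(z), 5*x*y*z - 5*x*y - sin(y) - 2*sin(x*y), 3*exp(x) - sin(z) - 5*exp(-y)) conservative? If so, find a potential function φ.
No, ∇×F = (-5*x*y + 5*exp(-y), x*y + 6*z - 3*exp(x) + exp(z), -x*z + 5*y*z - 2*y*cos(x*y) - 5*y) ≠ 0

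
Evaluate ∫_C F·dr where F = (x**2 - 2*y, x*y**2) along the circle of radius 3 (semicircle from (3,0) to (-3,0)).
-18 + 153*pi/8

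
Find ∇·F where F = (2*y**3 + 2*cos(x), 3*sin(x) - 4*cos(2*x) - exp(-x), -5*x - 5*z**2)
-10*z - 2*sin(x)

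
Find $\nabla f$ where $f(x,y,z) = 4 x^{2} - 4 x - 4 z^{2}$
(8*x - 4, 0, -8*z)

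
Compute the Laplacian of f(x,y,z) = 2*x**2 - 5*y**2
-6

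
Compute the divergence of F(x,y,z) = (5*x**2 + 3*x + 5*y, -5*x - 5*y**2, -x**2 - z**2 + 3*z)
10*x - 10*y - 2*z + 6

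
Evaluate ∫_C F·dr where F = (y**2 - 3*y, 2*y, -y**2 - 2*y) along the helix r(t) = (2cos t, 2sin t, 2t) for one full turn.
4*pi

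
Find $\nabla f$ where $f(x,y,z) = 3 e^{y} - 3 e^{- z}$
(0, 3*exp(y), 3*exp(-z))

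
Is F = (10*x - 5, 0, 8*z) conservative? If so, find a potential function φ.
Yes, F is conservative. φ = 5*x**2 - 5*x + 4*z**2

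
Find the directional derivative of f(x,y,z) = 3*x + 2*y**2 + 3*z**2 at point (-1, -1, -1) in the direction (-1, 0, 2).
-3*sqrt(5)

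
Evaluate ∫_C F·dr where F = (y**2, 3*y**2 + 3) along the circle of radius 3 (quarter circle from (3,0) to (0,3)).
18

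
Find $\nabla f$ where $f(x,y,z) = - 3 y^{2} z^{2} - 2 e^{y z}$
(0, 2*z*(-3*y*z - exp(y*z)), 2*y*(-3*y*z - exp(y*z)))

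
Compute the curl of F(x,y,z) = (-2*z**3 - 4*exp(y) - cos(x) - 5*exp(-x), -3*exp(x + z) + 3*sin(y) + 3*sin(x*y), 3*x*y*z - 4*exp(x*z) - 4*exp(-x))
(3*x*z + 3*exp(x + z), (z*(-3*y - 6*z + 4*exp(x*z))*exp(x) - 4)*exp(-x), 3*y*cos(x*y) + 4*exp(y) - 3*exp(x + z))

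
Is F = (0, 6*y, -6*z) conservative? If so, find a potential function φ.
Yes, F is conservative. φ = 3*y**2 - 3*z**2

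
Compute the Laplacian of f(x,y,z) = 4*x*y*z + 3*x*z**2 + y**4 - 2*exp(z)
6*x + 12*y**2 - 2*exp(z)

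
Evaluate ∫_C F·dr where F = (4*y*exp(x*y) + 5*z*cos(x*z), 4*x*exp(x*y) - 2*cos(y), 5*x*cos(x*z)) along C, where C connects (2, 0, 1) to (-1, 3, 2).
-10*sin(2) - 4 - 2*sin(3) + 4*exp(-3)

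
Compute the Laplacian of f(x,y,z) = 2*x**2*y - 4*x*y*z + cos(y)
4*y - cos(y)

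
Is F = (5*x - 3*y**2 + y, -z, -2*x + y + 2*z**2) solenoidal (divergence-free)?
No, ∇·F = 4*z + 5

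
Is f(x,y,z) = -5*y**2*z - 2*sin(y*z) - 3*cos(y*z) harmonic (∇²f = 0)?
No, ∇²f = y**2*(2*sin(y*z) + 3*cos(y*z)) + z*(2*z*sin(y*z) + 3*z*cos(y*z) - 10)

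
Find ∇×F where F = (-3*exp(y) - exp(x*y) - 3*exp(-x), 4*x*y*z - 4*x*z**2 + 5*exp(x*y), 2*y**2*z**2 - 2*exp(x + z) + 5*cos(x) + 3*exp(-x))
(-4*x*y + 8*x*z + 4*y*z**2, 2*exp(x + z) + 5*sin(x) + 3*exp(-x), x*exp(x*y) + 4*y*z + 5*y*exp(x*y) - 4*z**2 + 3*exp(y))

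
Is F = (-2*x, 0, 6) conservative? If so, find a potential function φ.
Yes, F is conservative. φ = -x**2 + 6*z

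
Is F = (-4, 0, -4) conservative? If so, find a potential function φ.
Yes, F is conservative. φ = -4*x - 4*z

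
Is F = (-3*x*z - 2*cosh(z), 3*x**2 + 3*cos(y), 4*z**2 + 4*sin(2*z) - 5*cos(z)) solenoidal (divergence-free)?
No, ∇·F = 5*z - 3*sin(y) + 5*sin(z) + 8*cos(2*z)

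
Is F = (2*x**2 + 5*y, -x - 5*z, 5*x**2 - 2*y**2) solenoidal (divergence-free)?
No, ∇·F = 4*x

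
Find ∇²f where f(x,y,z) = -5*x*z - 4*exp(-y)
-4*exp(-y)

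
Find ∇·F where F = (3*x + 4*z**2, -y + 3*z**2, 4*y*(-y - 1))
2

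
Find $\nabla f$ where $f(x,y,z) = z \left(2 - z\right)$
(0, 0, 2 - 2*z)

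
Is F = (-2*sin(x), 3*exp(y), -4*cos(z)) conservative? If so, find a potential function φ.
Yes, F is conservative. φ = 3*exp(y) - 4*sin(z) + 2*cos(x)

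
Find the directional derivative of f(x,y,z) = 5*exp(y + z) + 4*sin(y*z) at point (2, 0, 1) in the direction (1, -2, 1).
sqrt(6)*(-5*E - 8)/6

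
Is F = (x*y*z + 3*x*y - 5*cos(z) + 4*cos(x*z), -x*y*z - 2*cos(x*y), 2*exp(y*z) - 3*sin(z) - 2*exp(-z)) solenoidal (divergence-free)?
No, ∇·F = -x*z + 2*x*sin(x*y) + y*z + 2*y*exp(y*z) + 3*y - 4*z*sin(x*z) - 3*cos(z) + 2*exp(-z)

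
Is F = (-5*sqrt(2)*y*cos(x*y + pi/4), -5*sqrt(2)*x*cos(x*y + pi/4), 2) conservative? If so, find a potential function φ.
Yes, F is conservative. φ = 2*z - 5*sqrt(2)*sin(x*y + pi/4)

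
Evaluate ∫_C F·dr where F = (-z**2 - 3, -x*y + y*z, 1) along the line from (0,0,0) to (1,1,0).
-10/3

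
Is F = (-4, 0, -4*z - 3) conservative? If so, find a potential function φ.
Yes, F is conservative. φ = -4*x - 2*z**2 - 3*z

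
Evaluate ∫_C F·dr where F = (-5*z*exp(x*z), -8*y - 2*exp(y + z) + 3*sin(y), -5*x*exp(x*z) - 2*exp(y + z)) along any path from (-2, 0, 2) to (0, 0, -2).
-5 - 2*exp(-2) + 5*exp(-4) + 2*exp(2)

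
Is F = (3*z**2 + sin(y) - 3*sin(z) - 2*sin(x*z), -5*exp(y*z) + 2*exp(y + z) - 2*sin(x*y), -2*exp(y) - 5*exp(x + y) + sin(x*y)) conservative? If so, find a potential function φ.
No, ∇×F = (x*cos(x*y) + 5*y*exp(y*z) - 2*exp(y) - 5*exp(x + y) - 2*exp(y + z), -2*x*cos(x*z) - y*cos(x*y) + 6*z + 5*exp(x + y) - 3*cos(z), -2*y*cos(x*y) - cos(y)) ≠ 0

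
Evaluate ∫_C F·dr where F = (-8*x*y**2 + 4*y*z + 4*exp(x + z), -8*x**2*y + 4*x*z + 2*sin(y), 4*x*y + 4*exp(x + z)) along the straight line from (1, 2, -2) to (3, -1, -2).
-2*cos(1) + 2*cos(2) + 8*sinh(1) + 20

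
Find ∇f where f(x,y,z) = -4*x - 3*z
(-4, 0, -3)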